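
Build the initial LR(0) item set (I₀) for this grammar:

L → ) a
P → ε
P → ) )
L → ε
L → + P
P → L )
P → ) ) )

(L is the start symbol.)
{ [L → . ) a], [L → . + P], [L → .], [L' → . L] }

First, augment the grammar with L' → L
I₀ = CLOSURE({ [L' → . L] }):
  [L' → . L] has the dot before L: add [L → . ) a], [L → .], [L → . + P]
No further items can be added.

I₀ = { [L → . ) a], [L → . + P], [L → .], [L' → . L] }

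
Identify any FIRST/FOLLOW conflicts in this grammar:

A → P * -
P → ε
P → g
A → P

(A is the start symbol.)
A FIRST/FOLLOW conflict occurs when a non-terminal N has a nullable alternative N → β (β ⇒* ε) and another alternative N → α with FIRST(α) ∩ FOLLOW(N) ≠ ∅: on such a lookahead the parser cannot decide between expanding α and letting N vanish via β.

Nullable non-terminals: A, P.
FIRST sets used below: FIRST(P) = { 'g', ε }

A: nullable alternative(s) A → P; FOLLOW(A) = { $ }
  A → P * -: FIRST \ {ε} = { '*', 'g' } — disjoint from FOLLOW(A)
  A → P: FIRST \ {ε} = { 'g' } — this is the only nullable alternative, skip

P: nullable alternative(s) P → ε; FOLLOW(P) = { $, '*' }
  P → ε: FIRST \ {ε} = { } — this is the only nullable alternative, skip
  P → g: FIRST \ {ε} = { 'g' } — disjoint from FOLLOW(P)

No FIRST/FOLLOW conflicts found.

Answer: No FIRST/FOLLOW conflicts.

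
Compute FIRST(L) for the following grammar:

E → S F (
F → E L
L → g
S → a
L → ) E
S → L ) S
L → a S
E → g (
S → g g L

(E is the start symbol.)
{ ')', 'a', 'g' }

To compute FIRST(L), examine every production with L on the left-hand side, reading each right-hand side left to right until a non-nullable symbol is reached.

From L → g:
  - g is a terminal: add 'g' and stop
From L → ) E:
  - ')' is a terminal: add ')' and stop
From L → a S:
  - a is a terminal: add 'a' and stop

Collecting: FIRST(L) = { ')', 'a', 'g' }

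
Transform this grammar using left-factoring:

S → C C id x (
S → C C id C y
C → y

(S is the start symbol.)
S → C C id S'
S' → x (
S' → C y
C → y

Left-factoring transforms A → αβ₁ | αβ₂ into A → αA' and A' → β₁ | β₂
(α is the longest common prefix among the alternatives). Repeat until
no nonterminal has two alternatives with a common prefix.

Round 1: S has alternatives sharing prefix 'C C id'. Introduce S': S → C C id S'
  Add: S' → x (
  Add: S' → C y

No remaining common prefixes — done.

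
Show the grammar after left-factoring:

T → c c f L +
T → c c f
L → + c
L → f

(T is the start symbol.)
T → c c f T'
T' → L +
T' → ε
L → + c
L → f

Left-factoring transforms A → αβ₁ | αβ₂ into A → αA' and A' → β₁ | β₂
(α is the longest common prefix among the alternatives). Repeat until
no nonterminal has two alternatives with a common prefix.

Round 1: T has alternatives sharing prefix 'c c f'. Introduce T': T → c c f T'
  Add: T' → L +
  Add: T' → ε

No remaining common prefixes — done.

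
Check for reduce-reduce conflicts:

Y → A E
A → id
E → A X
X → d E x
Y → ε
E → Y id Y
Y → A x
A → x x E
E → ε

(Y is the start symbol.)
A reduce-reduce conflict occurs when an LR(0) state has two complete items [A → α .] and [B → β .] — both call for a reduction, and with no lookahead the parser cannot choose between them.

Augment with Y' → Y and build the canonical LR(0) collection (I0 = CLOSURE({[Y' → . Y]}), then GOTO on every symbol after a dot until no new states appear). It has 17 states:
  I0: { [A → . id], [A → . x x E], [Y → . A E], [Y → . A x], [Y → .], [Y' → . Y] }  — shift, reduce
  I1: { [A → . id], [A → . x x E], [E → . A X], [E → . Y id Y], [E → .], [Y → . A E], [Y → . A x], [Y → .], [Y → A . E], [Y → A . x] }  — shift, 2 reduces
  I2: { [Y' → Y .] }  — accept
  I3: { [A → id .] }  — reduce
  I4: { [A → x . x E] }  — shift
  I5: { [A → . id], [A → . x x E], [A → x x . E], [E → . A X], [E → . Y id Y], [E → .], [Y → . A E], [Y → . A x], [Y → .] }  — shift, 2 reduces
  I6: { [A → . id], [A → . x x E], [E → . A X], [E → . Y id Y], [E → .], [E → A . X], [X → . d E x], [Y → . A E], [Y → . A x], [Y → .], [Y → A . E], [Y → A . x] }  — shift, 2 reduces
  I7: { [A → x x E .] }  — reduce
  I8: { [E → Y . id Y] }  — shift
  I9: { [A → . id], [A → . x x E], [E → Y id . Y], [Y → . A E], [Y → . A x], [Y → .] }  — shift, reduce
  I10: { [E → Y id Y .] }  — reduce
  I11: { [Y → A E .] }  — reduce
  I12: { [E → A X .] }  — reduce
  I13: { [A → . id], [A → . x x E], [E → . A X], [E → . Y id Y], [E → .], [X → d . E x], [Y → . A E], [Y → . A x], [Y → .] }  — shift, 2 reduces
  I14: { [A → x . x E], [Y → A x .] }  — shift, reduce
  I15: { [X → d E . x] }  — shift
  I16: { [X → d E x .] }  — reduce

I1 contains complete items [E → .], [Y → .] — reduce-reduce conflict.
I5 contains complete items [E → .], [Y → .] — reduce-reduce conflict.
I6 contains complete items [E → .], [Y → .] — reduce-reduce conflict.
I13 contains complete items [E → .], [Y → .] — reduce-reduce conflict.

Answer: Yes — I1: [E → .] vs [Y → .]; I5: [E → .] vs [Y → .]; I6: [E → .] vs [Y → .]; I13: [E → .] vs [Y → .]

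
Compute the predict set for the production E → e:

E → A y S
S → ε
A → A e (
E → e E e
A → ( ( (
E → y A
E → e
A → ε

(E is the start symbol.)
{ 'e' }

PREDICT(E → e) = (FIRST(RHS) \ {ε}) ∪ (FOLLOW(E) if ε ∈ FIRST(RHS), i.e. RHS ⇒* ε)
FIRST(e) = { 'e' }
ε ∉ FIRST(e), so FOLLOW(E) is not added.
PREDICT(E → e) = { 'e' }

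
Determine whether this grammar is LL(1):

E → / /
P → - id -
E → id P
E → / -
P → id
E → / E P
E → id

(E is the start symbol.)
For E:
  PREDICT(E → '/' '/') = { '/' }
  PREDICT(E → id P) = { 'id' }
  PREDICT(E → '/' '-') = { '/' }
  PREDICT(E → '/' E P) = { '/' }
  PREDICT(E → id) = { 'id' }
For P:
  PREDICT(P → '-' id '-') = { '-' }
  PREDICT(P → id) = { 'id' }

Conflict found: Predict set conflict for E: { '/' }
The grammar is NOT LL(1).

Answer: No. Predict set conflict for E: { '/' }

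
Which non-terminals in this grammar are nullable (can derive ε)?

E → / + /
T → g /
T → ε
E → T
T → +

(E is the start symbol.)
{ 'E', 'T' }

A non-terminal is nullable if it can derive ε (the empty string): either it has an ε-production, or it has a production whose right-hand side consists entirely of nullable non-terminals.

ε-productions: T → ε
So T is immediately nullable.
E → T: every symbol on the right is nullable, so E is nullable too.
Every non-terminal is now nullable.
Nullable = { 'E', 'T' }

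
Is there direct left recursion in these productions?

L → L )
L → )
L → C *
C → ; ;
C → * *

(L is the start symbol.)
Yes, L is left-recursive

Direct left recursion occurs when N → N α for some non-terminal N (the right-hand side begins with the left-hand side itself).

L → L ): LEFT RECURSIVE (starts with L)
L → ): starts with ')'
L → C *: starts with C
C → ; ;: starts with ';'
C → * *: starts with '*'

The grammar has direct left recursion on: L.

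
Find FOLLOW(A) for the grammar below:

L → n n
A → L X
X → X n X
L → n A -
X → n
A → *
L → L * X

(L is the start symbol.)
{ '-' }

In L → n A -: A is followed by '-', add FIRST('-') \ {ε} = { '-' }

Taking the union: FOLLOW(A) = { '-' }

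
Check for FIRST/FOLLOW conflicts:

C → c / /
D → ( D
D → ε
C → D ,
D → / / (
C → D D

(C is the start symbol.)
Yes. D → '(' D with FOLLOW(D) on { '(' }; D → '/' '/' '(' with FOLLOW(D) on { '/' }

Nullable non-terminals: C, D.
FIRST sets used below: FIRST(D) = { '(', '/', ε }

C: nullable alternative(s) C → D D; FOLLOW(C) = { $ }
  C → c / /: FIRST \ {ε} = { 'c' } — disjoint from FOLLOW(C)
  C → D ,: FIRST \ {ε} = { '(', ',', '/' } — disjoint from FOLLOW(C)
  C → D D: FIRST \ {ε} = { '(', '/' } — this is the only nullable alternative, skip

D: nullable alternative(s) D → ε; FOLLOW(D) = { $, '(', ',', '/' }
  D → ( D: FIRST \ {ε} = { '(' } — overlaps FOLLOW(D) on { '(' }: CONFLICT
  D → ε: FIRST \ {ε} = { } — this is the only nullable alternative, skip
  D → / / (: FIRST \ {ε} = { '/' } — overlaps FOLLOW(D) on { '/' }: CONFLICT

So the grammar has 2 FIRST/FOLLOW conflicts (marked CONFLICT above).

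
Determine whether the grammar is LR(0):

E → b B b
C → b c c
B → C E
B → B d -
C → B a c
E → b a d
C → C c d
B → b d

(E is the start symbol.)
Yes, the grammar is LR(0)

A grammar is LR(0) if no state in the canonical LR(0) collection has:
  - both a shift item (dot before a terminal) and a complete item (shift-reduce conflict), or
  - two or more complete items (reduce-reduce conflict; the accept item [E' → E .] counts as a complete item here).

Augment with E' → E and build the canonical LR(0) collection (I0 = CLOSURE({[E' → . E]}), then GOTO on every symbol after a dot until no new states appear). It has 19 states:
  I0: { [E → . b B b], [E → . b a d], [E' → . E] }  — shift
  I1: { [E' → E .] }  — accept
  I2: { [B → . B d -], [B → . C E], [B → . b d], [C → . B a c], [C → . C c d], [C → . b c c], [E → b . B b], [E → b . a d] }  — shift
  I3: { [B → B . d -], [C → B . a c], [E → b B . b] }  — shift
  I4: { [B → C . E], [C → C . c d], [E → . b B b], [E → . b a d] }  — shift
  I5: { [E → b a . d] }  — shift
  I6: { [B → b . d], [C → b . c c] }  — shift
  I7: { [C → b c . c] }  — shift
  I8: { [B → b d .] }  — reduce
  I9: { [C → b c c .] }  — reduce
  I10: { [E → b a d .] }  — reduce
  I11: { [B → C E .] }  — reduce
  I12: { [C → C c . d] }  — shift
  I13: { [C → C c d .] }  — reduce
  I14: { [C → B a . c] }  — shift
  I15: { [E → b B b .] }  — reduce
  I16: { [B → B d . -] }  — shift
  I17: { [B → B d - .] }  — reduce
  I18: { [C → B a c .] }  — reduce

Every state is either a pure shift/goto state or contains exactly one complete item and nothing to shift — no conflicts. The grammar is LR(0).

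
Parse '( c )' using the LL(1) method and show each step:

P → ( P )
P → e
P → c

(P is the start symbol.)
LL(1) parsing maintains a stack (initially the start symbol over $) and the input. At each step: if the stack top is a terminal, match it against the current input token; if it is a non-terminal N, replace it with the RHS of M[N, lookahead] (the unique production whose predict set contains the lookahead).

Stack is shown with the top on the left.

Stack    Input    Action
------------------------
P $      ( c ) $  output P → ( P )
( P ) $  ( c ) $  match '('
P ) $    c ) $    output P → c
c ) $    c ) $    match 'c'
) $      ) $      match ')'
$        $        accept

The string is accepted.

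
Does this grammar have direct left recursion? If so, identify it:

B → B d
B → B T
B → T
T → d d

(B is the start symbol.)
Direct left recursion occurs when N → N α for some non-terminal N (the right-hand side begins with the left-hand side itself).

B → B d: LEFT RECURSIVE (starts with B)
B → B T: LEFT RECURSIVE (starts with B)
B → T: starts with T
T → d d: starts with d

The grammar has direct left recursion on: B.

Answer: Yes, B is left-recursive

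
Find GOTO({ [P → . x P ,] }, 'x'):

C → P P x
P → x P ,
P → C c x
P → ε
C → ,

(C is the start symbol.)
GOTO(I, 'x') = CLOSURE({ [A → αX.β] : [A → α.Xβ] ∈ I, X = 'x' })

Items with dot before 'x', with the dot advanced:
  [P → . x P ,] → [P → x . P ,]
Closure of the advanced items:
  [P → x . P ,] has the dot before P: add [P → . x P ,], [P → . C c x], [P → .]
  [P → . C c x] has the dot before C: add [C → . P P x], [C → . ,]

GOTO = { [C → . ,], [C → . P P x], [P → . C c x], [P → . x P ,], [P → .], [P → x . P ,] }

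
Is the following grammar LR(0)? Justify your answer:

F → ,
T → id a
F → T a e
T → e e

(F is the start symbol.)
Yes, the grammar is LR(0)

A grammar is LR(0) if no state in the canonical LR(0) collection has:
  - both a shift item (dot before a terminal) and a complete item (shift-reduce conflict), or
  - two or more complete items (reduce-reduce conflict; the accept item [F' → F .] counts as a complete item here).

Augment with F' → F and build the canonical LR(0) collection (I0 = CLOSURE({[F' → . F]}), then GOTO on every symbol after a dot until no new states appear). It has 10 states:
  I0: { [F → . ,], [F → . T a e], [F' → . F], [T → . e e], [T → . id a] }  — shift
  I1: { [F → , .] }  — reduce
  I2: { [F' → F .] }  — accept
  I3: { [F → T . a e] }  — shift
  I4: { [T → e . e] }  — shift
  I5: { [T → id . a] }  — shift
  I6: { [T → id a .] }  — reduce
  I7: { [T → e e .] }  — reduce
  I8: { [F → T a . e] }  — shift
  I9: { [F → T a e .] }  — reduce

Every state is either a pure shift/goto state or contains exactly one complete item and nothing to shift — no conflicts. The grammar is LR(0).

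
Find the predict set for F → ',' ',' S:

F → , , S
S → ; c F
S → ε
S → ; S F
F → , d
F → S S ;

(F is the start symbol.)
PREDICT(F → ',' ',' S) = (FIRST(RHS) \ {ε}) ∪ (FOLLOW(F) if ε ∈ FIRST(RHS), i.e. RHS ⇒* ε)
FIRST(',' ',' S) = { ',' }
ε ∉ FIRST(',' ',' S), so FOLLOW(F) is not added.
PREDICT(F → ',' ',' S) = { ',' }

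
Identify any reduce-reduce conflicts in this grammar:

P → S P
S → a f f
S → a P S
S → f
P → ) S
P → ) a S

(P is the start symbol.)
Augment with P' → P and build the canonical LR(0) collection (I0 = CLOSURE({[P' → . P]}), then GOTO on every symbol after a dot until no new states appear). It has 14 states:
  I0: { [P → . ) S], [P → . ) a S], [P → . S P], [P' → . P], [S → . a P S], [S → . a f f], [S → . f] }  — shift
  I1: { [P → ) . S], [P → ) . a S], [S → . a P S], [S → . a f f], [S → . f] }  — shift
  I2: { [P' → P .] }  — accept
  I3: { [P → . ) S], [P → . ) a S], [P → . S P], [P → S . P], [S → . a P S], [S → . a f f], [S → . f] }  — shift
  I4: { [P → . ) S], [P → . ) a S], [P → . S P], [S → . a P S], [S → . a f f], [S → . f], [S → a . P S], [S → a . f f] }  — shift
  I5: { [S → f .] }  — reduce
  I6: { [S → . a P S], [S → . a f f], [S → . f], [S → a P . S] }  — shift
  I7: { [S → a f . f], [S → f .] }  — shift, reduce
  I8: { [S → a f f .] }  — reduce
  I9: { [S → a P S .] }  — reduce
  I10: { [P → S P .] }  — reduce
  I11: { [P → ) S .] }  — reduce
  I12: { [P → ) a . S], [P → . ) S], [P → . ) a S], [P → . S P], [S → . a P S], [S → . a f f], [S → . f], [S → a . P S], [S → a . f f] }  — shift
  I13: { [P → ) a S .], [P → . ) S], [P → . ) a S], [P → . S P], [P → S . P], [S → . a P S], [S → . a f f], [S → . f] }  — shift, reduce

No state contains more than one complete item.

Answer: No reduce-reduce conflicts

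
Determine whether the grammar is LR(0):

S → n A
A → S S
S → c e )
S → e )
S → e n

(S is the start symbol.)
Yes, the grammar is LR(0)

A grammar is LR(0) if no state in the canonical LR(0) collection has:
  - both a shift item (dot before a terminal) and a complete item (shift-reduce conflict), or
  - two or more complete items (reduce-reduce conflict; the accept item [S' → S .] counts as a complete item here).

Augment with S' → S and build the canonical LR(0) collection (I0 = CLOSURE({[S' → . S]}), then GOTO on every symbol after a dot until no new states appear). It has 12 states:
  I0: { [S → . c e )], [S → . e )], [S → . e n], [S → . n A], [S' → . S] }  — shift
  I1: { [S' → S .] }  — accept
  I2: { [S → c . e )] }  — shift
  I3: { [S → e . )], [S → e . n] }  — shift
  I4: { [A → . S S], [S → . c e )], [S → . e )], [S → . e n], [S → . n A], [S → n . A] }  — shift
  I5: { [S → n A .] }  — reduce
  I6: { [A → S . S], [S → . c e )], [S → . e )], [S → . e n], [S → . n A] }  — shift
  I7: { [A → S S .] }  — reduce
  I8: { [S → e ) .] }  — reduce
  I9: { [S → e n .] }  — reduce
  I10: { [S → c e . )] }  — shift
  I11: { [S → c e ) .] }  — reduce

Every state is either a pure shift/goto state or contains exactly one complete item and nothing to shift — no conflicts. The grammar is LR(0).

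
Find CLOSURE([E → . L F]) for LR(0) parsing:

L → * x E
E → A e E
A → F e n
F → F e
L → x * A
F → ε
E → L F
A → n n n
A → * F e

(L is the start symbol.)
Start with: [E → . L F]
  [E → . L F] has the dot before L: add [L → . * x E], [L → . x * A]
No further items can be added.

CLOSURE = { [E → . L F], [L → . * x E], [L → . x * A] }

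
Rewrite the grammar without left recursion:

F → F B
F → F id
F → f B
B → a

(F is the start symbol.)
F is directly left-recursive. The standard transformation for
  A → A α₁ | ... | A α_m | β₁ | ... | β_n
is
  A  → β₁ A' | ... | β_n A'
  A' → α₁ A' | ... | α_m A' | ε

F → f B becomes F → f B F'
F → F B becomes F' → B F'
F → F id becomes F' → id F'
Add F' → ε

Productions for other non-terminals are unchanged:
  B → a

Resulting grammar:
F → f B F'
F' → B F'
F' → id F'
F' → ε
B → a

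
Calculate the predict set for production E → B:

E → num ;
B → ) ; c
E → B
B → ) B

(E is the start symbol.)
{ ')' }

PREDICT(E → B) = (FIRST(RHS) \ {ε}) ∪ (FOLLOW(E) if ε ∈ FIRST(RHS), i.e. RHS ⇒* ε)
FIRST(B) = { ')' }
FIRST(B) = { ')' }
ε ∉ FIRST(B), so FOLLOW(E) is not added.
PREDICT(E → B) = { ')' }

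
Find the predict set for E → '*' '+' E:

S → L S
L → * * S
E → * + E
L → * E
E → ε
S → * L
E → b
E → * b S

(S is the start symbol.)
PREDICT(E → '*' '+' E) = (FIRST(RHS) \ {ε}) ∪ (FOLLOW(E) if ε ∈ FIRST(RHS), i.e. RHS ⇒* ε)
FIRST('*' '+' E) = { '*' }
ε ∉ FIRST('*' '+' E), so FOLLOW(E) is not added.
PREDICT(E → '*' '+' E) = { '*' }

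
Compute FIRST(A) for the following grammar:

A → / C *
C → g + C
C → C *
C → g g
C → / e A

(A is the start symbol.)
{ '/' }

From A → / C *:
  - '/' is a terminal: add '/' and stop

Collecting: FIRST(A) = { '/' }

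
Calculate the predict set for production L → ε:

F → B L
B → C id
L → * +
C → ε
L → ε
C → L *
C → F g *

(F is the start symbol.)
PREDICT(L → ε) = (FIRST(RHS) \ {ε}) ∪ (FOLLOW(L) if ε ∈ FIRST(RHS), i.e. RHS ⇒* ε)
The right-hand side is ε (FIRST(ε) = { ε }), so the predict set is FOLLOW(L) = { $, '*', 'g' }
PREDICT(L → ε) = { $, '*', 'g' }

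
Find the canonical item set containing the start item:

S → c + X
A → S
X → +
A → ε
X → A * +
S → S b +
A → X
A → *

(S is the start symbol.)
First, augment the grammar with S' → S
I₀ = CLOSURE({ [S' → . S] }):
  [S' → . S] has the dot before S: add [S → . c + X], [S → . S b +]
No further items can be added.

I₀ = { [S → . S b +], [S → . c + X], [S' → . S] }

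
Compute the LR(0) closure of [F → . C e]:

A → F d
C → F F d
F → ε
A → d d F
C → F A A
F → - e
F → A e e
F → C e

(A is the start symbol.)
{ [A → . F d], [A → . d d F], [C → . F A A], [C → . F F d], [F → . - e], [F → . A e e], [F → . C e], [F → .] }

To compute CLOSURE, for each item [A → α.Bβ] where B is a non-terminal, add [B → .γ] for all productions B → γ; repeat for the newly added items until nothing changes.

Start with: [F → . C e]
  [F → . C e] has the dot before C: add [C → . F F d], [C → . F A A]
  [C → . F F d] has the dot before F: add [F → .], [F → . - e], [F → . A e e]
  [F → . A e e] has the dot before A: add [A → . F d], [A → . d d F]
No further items can be added.

CLOSURE = { [A → . F d], [A → . d d F], [C → . F A A], [C → . F F d], [F → . - e], [F → . A e e], [F → . C e], [F → .] }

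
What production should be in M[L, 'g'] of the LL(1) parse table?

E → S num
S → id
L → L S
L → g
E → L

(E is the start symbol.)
L → L S, L → g

To find M[L, 'g'], we find productions for L where 'g' is in the predict set (PREDICT(N → α) = (FIRST(α) \ {ε}) ∪ (FOLLOW(N) if α ⇒* ε)).

Relevant sets:
  FIRST(L) = { 'g' }

L → L S: PREDICT = { 'g' }
  'g' is in predict set, so this production goes in M[L, 'g']
L → g: PREDICT = { 'g' }
  'g' is in predict set, so this production goes in M[L, 'g']

M[L, 'g'] = L → L S, L → g  (a multiply-defined cell — the grammar is not LL(1))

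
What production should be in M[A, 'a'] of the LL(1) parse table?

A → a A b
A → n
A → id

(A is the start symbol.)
To find M[A, 'a'], we find productions for A where 'a' is in the predict set (PREDICT(N → α) = (FIRST(α) \ {ε}) ∪ (FOLLOW(N) if α ⇒* ε)).

A → a A b: PREDICT = { 'a' }
  'a' is in predict set, so this production goes in M[A, 'a']
A → n: PREDICT = { 'n' }
A → id: PREDICT = { 'id' }

M[A, 'a'] = A → a A b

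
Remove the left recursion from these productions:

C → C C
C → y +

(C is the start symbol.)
C → y + C'
C' → C C'
C' → ε

C is directly left-recursive. The standard transformation for
  A → A α₁ | ... | A α_m | β₁ | ... | β_n
is
  A  → β₁ A' | ... | β_n A'
  A' → α₁ A' | ... | α_m A' | ε

C → y + becomes C → y + C'
C → C C becomes C' → C C'
Add C' → ε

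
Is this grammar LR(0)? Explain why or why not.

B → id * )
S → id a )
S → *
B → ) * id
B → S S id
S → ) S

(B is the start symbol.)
Augment with B' → B and build the canonical LR(0) collection (I0 = CLOSURE({[B' → . B]}), then GOTO on every symbol after a dot until no new states appear). It has 17 states:
  I0: { [B → . ) * id], [B → . S S id], [B → . id * )], [B' → . B], [S → . ) S], [S → . *], [S → . id a )] }  — shift
  I1: { [B → ) . * id], [S → ) . S], [S → . ) S], [S → . *], [S → . id a )] }  — shift
  I2: { [S → * .] }  — reduce
  I3: { [B' → B .] }  — accept
  I4: { [B → S . S id], [S → . ) S], [S → . *], [S → . id a )] }  — shift
  I5: { [B → id . * )], [S → id . a )] }  — shift
  I6: { [B → id * . )] }  — shift
  I7: { [S → id a . )] }  — shift
  I8: { [S → id a ) .] }  — reduce
  I9: { [B → id * ) .] }  — reduce
  I10: { [S → ) . S], [S → . ) S], [S → . *], [S → . id a )] }  — shift
  I11: { [B → S S . id] }  — shift
  I12: { [S → id . a )] }  — shift
  I13: { [B → S S id .] }  — reduce
  I14: { [S → ) S .] }  — reduce
  I15: { [B → ) * . id], [S → * .] }  — shift, reduce
  I16: { [B → ) * id .] }  — reduce

Conflict in state I15:
  Shift-reduce conflict between [S → * .] and [B → ) * . id]
So the grammar is NOT LR(0).

Answer: No. Shift-reduce conflict between [S → * .] and [B → ) * . id]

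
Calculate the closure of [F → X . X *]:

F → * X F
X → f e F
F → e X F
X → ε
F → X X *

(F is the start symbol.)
{ [F → X . X *], [X → . f e F], [X → .] }

To compute CLOSURE, for each item [A → α.Bβ] where B is a non-terminal, add [B → .γ] for all productions B → γ; repeat for the newly added items until nothing changes.

Start with: [F → X . X *]
  [F → X . X *] has the dot before X: add [X → . f e F], [X → .]
No further items can be added.

CLOSURE = { [F → X . X *], [X → . f e F], [X → .] }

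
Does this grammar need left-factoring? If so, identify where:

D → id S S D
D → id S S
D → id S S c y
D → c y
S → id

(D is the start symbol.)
Yes, D has productions with common prefix 'id S S'

Left-factoring is needed when two productions for the same non-terminal
share a common prefix on the right-hand side.

Productions for D:
  D → id S S D
  D → id S S
  D → id S S c y
  D → c y

Found common prefix 'id S S' in productions for D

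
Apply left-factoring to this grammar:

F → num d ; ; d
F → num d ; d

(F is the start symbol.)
F → num d ; F'
F' → ; d
F' → d

Left-factoring transforms A → αβ₁ | αβ₂ into A → αA' and A' → β₁ | β₂
(α is the longest common prefix among the alternatives). Repeat until
no nonterminal has two alternatives with a common prefix.

Round 1: F has alternatives sharing prefix 'num d ;'. Introduce F': F → num d ; F'
  Add: F' → ; d
  Add: F' → d

No remaining common prefixes — done.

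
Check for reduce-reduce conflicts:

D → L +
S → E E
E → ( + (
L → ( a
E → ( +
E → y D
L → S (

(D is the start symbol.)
No reduce-reduce conflicts

A reduce-reduce conflict occurs when an LR(0) state has two complete items [A → α .] and [B → β .] — both call for a reduction, and with no lookahead the parser cannot choose between them.

Augment with D' → D and build the canonical LR(0) collection (I0 = CLOSURE({[D' → . D]}), then GOTO on every symbol after a dot until no new states appear). It has 15 states:
  I0: { [D → . L +], [D' → . D], [E → . ( + (], [E → . ( +], [E → . y D], [L → . ( a], [L → . S (], [S → . E E] }  — shift
  I1: { [E → ( . + (], [E → ( . +], [L → ( . a] }  — shift
  I2: { [D' → D .] }  — accept
  I3: { [E → . ( + (], [E → . ( +], [E → . y D], [S → E . E] }  — shift
  I4: { [D → L . +] }  — shift
  I5: { [L → S . (] }  — shift
  I6: { [D → . L +], [E → . ( + (], [E → . ( +], [E → . y D], [E → y . D], [L → . ( a], [L → . S (], [S → . E E] }  — shift
  I7: { [E → y D .] }  — reduce
  I8: { [L → S ( .] }  — reduce
  I9: { [D → L + .] }  — reduce
  I10: { [E → ( . + (], [E → ( . +] }  — shift
  I11: { [S → E E .] }  — reduce
  I12: { [E → ( + . (], [E → ( + .] }  — shift, reduce
  I13: { [E → ( + ( .] }  — reduce
  I14: { [L → ( a .] }  — reduce

No state contains more than one complete item.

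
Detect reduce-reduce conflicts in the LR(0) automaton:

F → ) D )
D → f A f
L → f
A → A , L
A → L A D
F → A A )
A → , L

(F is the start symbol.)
Augment with F' → F and build the canonical LR(0) collection (I0 = CLOSURE({[F' → . F]}), then GOTO on every symbol after a dot until no new states appear). It has 21 states:
  I0: { [A → . , L], [A → . A , L], [A → . L A D], [F → . ) D )], [F → . A A )], [F' → . F], [L → . f] }  — shift
  I1: { [D → . f A f], [F → ) . D )] }  — shift
  I2: { [A → , . L], [L → . f] }  — shift
  I3: { [A → . , L], [A → . A , L], [A → . L A D], [A → A . , L], [F → A . A )], [L → . f] }  — shift
  I4: { [F' → F .] }  — accept
  I5: { [A → . , L], [A → . A , L], [A → . L A D], [A → L . A D], [L → . f] }  — shift
  I6: { [L → f .] }  — reduce
  I7: { [A → A . , L], [A → L A . D], [D → . f A f] }  — shift
  I8: { [A → A , . L], [L → . f] }  — shift
  I9: { [A → L A D .] }  — reduce
  I10: { [A → . , L], [A → . A , L], [A → . L A D], [D → f . A f], [L → . f] }  — shift
  I11: { [A → A . , L], [D → f A . f] }  — shift
  I12: { [D → f A f .] }  — reduce
  I13: { [A → A , L .] }  — reduce
  I14: { [A → , . L], [A → A , . L], [L → . f] }  — shift
  I15: { [A → A . , L], [F → A A . )] }  — shift
  I16: { [F → A A ) .] }  — reduce
  I17: { [A → , L .], [A → A , L .] }  — 2 reduces
  I18: { [A → , L .] }  — reduce
  I19: { [F → ) D . )] }  — shift
  I20: { [F → ) D ) .] }  — reduce

I17 contains complete items [A → , L .], [A → A , L .] — reduce-reduce conflict.

Answer: Yes — I17: [A → , L .] vs [A → A , L .]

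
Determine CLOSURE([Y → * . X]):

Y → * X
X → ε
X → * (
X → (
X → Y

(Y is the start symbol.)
Start with: [Y → * . X]
  [Y → * . X] has the dot before X: add [X → .], [X → . * (], [X → . (], [X → . Y]
  [X → . Y] has the dot before Y: add [Y → . * X]
No further items can be added.

CLOSURE = { [X → . (], [X → . * (], [X → . Y], [X → .], [Y → * . X], [Y → . * X] }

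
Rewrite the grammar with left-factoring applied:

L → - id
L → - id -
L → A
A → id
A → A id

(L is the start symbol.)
L → - id L'
L' → ε
L' → -
L → A
A → id
A → A id

Left-factoring transforms A → αβ₁ | αβ₂ into A → αA' and A' → β₁ | β₂
(α is the longest common prefix among the alternatives). Repeat until
no nonterminal has two alternatives with a common prefix.

Round 1: L has alternatives sharing prefix '- id'. Introduce L': L → - id L'
  Add: L' → ε
  Add: L' → -

No remaining common prefixes — done.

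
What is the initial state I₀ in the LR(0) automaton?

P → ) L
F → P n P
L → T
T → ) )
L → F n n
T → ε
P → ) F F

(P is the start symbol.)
{ [P → . ) F F], [P → . ) L], [P' → . P] }

First, augment the grammar with P' → P
I₀ = CLOSURE({ [P' → . P] }):
  [P' → . P] has the dot before P: add [P → . ) L], [P → . ) F F]
No further items can be added.

I₀ = { [P → . ) F F], [P → . ) L], [P' → . P] }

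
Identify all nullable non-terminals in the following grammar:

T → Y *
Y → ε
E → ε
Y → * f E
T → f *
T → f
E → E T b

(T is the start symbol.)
ε-productions: Y → ε, E → ε
So Y, E are immediately nullable.
No further non-terminal can be added: every production for the remaining non-terminals contains a terminal or a non-nullable non-terminal.
Nullable = { 'E', 'Y' }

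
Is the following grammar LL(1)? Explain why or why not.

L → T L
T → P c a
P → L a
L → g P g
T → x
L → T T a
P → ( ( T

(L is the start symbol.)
A grammar is LL(1) if for each non-terminal N with multiple productions, the predict sets of those productions are pairwise disjoint, where PREDICT(N → α) = (FIRST(α) \ {ε}) ∪ (FOLLOW(N) if α ⇒* ε).

Relevant sets:
  FIRST(T) = { '(', 'g', 'x' }
  FIRST(P) = { '(', 'g', 'x' }
  FIRST(L) = { '(', 'g', 'x' }

For L:
  PREDICT(L → T L) = { '(', 'g', 'x' }
  PREDICT(L → g P g) = { 'g' }
  PREDICT(L → T T a) = { '(', 'g', 'x' }
For T:
  PREDICT(T → P c a) = { '(', 'g', 'x' }
  PREDICT(T → x) = { 'x' }
For P:
  PREDICT(P → L a) = { '(', 'g', 'x' }
  PREDICT(P → '(' '(' T) = { '(' }

Conflict found: Predict set conflict for L: { 'g' }
The grammar is NOT LL(1).

Answer: No. Predict set conflict for L: { 'g' }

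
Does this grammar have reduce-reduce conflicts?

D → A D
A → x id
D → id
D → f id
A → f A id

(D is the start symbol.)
A reduce-reduce conflict occurs when an LR(0) state has two complete items [A → α .] and [B → β .] — both call for a reduction, and with no lookahead the parser cannot choose between them.

Augment with D' → D and build the canonical LR(0) collection (I0 = CLOSURE({[D' → . D]}), then GOTO on every symbol after a dot until no new states appear). It has 12 states:
  I0: { [A → . f A id], [A → . x id], [D → . A D], [D → . f id], [D → . id], [D' → . D] }  — shift
  I1: { [A → . f A id], [A → . x id], [D → . A D], [D → . f id], [D → . id], [D → A . D] }  — shift
  I2: { [D' → D .] }  — accept
  I3: { [A → . f A id], [A → . x id], [A → f . A id], [D → f . id] }  — shift
  I4: { [D → id .] }  — reduce
  I5: { [A → x . id] }  — shift
  I6: { [A → x id .] }  — reduce
  I7: { [A → f A . id] }  — shift
  I8: { [A → . f A id], [A → . x id], [A → f . A id] }  — shift
  I9: { [D → f id .] }  — reduce
  I10: { [A → f A id .] }  — reduce
  I11: { [D → A D .] }  — reduce

No state contains more than one complete item.

Answer: No reduce-reduce conflicts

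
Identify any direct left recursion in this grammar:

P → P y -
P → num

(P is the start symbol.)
Direct left recursion occurs when N → N α for some non-terminal N (the right-hand side begins with the left-hand side itself).

P → P y -: LEFT RECURSIVE (starts with P)
P → num: starts with num

The grammar has direct left recursion on: P.

Answer: Yes, P is left-recursive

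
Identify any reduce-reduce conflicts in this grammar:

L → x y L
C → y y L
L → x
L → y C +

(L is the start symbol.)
No reduce-reduce conflicts

A reduce-reduce conflict occurs when an LR(0) state has two complete items [A → α .] and [B → β .] — both call for a reduction, and with no lookahead the parser cannot choose between them.

Augment with L' → L and build the canonical LR(0) collection (I0 = CLOSURE({[L' → . L]}), then GOTO on every symbol after a dot until no new states appear). It has 11 states:
  I0: { [L → . x y L], [L → . x], [L → . y C +], [L' → . L] }  — shift
  I1: { [L' → L .] }  — accept
  I2: { [L → x . y L], [L → x .] }  — shift, reduce
  I3: { [C → . y y L], [L → y . C +] }  — shift
  I4: { [L → y C . +] }  — shift
  I5: { [C → y . y L] }  — shift
  I6: { [C → y y . L], [L → . x y L], [L → . x], [L → . y C +] }  — shift
  I7: { [C → y y L .] }  — reduce
  I8: { [L → y C + .] }  — reduce
  I9: { [L → . x y L], [L → . x], [L → . y C +], [L → x y . L] }  — shift
  I10: { [L → x y L .] }  — reduce

No state contains more than one complete item.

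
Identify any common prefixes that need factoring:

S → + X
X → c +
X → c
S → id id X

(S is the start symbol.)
Yes, X has productions with common prefix 'c'

Left-factoring is needed when two productions for the same non-terminal
share a common prefix on the right-hand side.

Productions for S:
  S → + X
  S → id id X
Productions for X:
  X → c +
  X → c

Found common prefix 'c' in productions for X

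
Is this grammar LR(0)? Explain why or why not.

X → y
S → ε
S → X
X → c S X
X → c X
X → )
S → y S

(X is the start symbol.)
Augment with X' → X and build the canonical LR(0) collection (I0 = CLOSURE({[X' → . X]}), then GOTO on every symbol after a dot until no new states appear). It has 11 states:
  I0: { [X → . )], [X → . c S X], [X → . c X], [X → . y], [X' → . X] }  — shift
  I1: { [X → ) .] }  — reduce
  I2: { [X' → X .] }  — accept
  I3: { [S → . X], [S → . y S], [S → .], [X → . )], [X → . c S X], [X → . c X], [X → . y], [X → c . S X], [X → c . X] }  — shift, reduce
  I4: { [X → y .] }  — reduce
  I5: { [X → . )], [X → . c S X], [X → . c X], [X → . y], [X → c S . X] }  — shift
  I6: { [S → X .], [X → c X .] }  — 2 reduces
  I7: { [S → . X], [S → . y S], [S → .], [S → y . S], [X → . )], [X → . c S X], [X → . c X], [X → . y], [X → y .] }  — shift, 2 reduces
  I8: { [S → y S .] }  — reduce
  I9: { [S → X .] }  — reduce
  I10: { [X → c S X .] }  — reduce

Conflict in state I3:
  Shift-reduce conflict between [S → .] and [S → . y S]
So the grammar is NOT LR(0).

Answer: No. Shift-reduce conflict between [S → .] and [S → . y S]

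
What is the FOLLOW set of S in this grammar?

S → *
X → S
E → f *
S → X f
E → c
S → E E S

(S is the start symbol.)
{ $, 'f' }

S is the start symbol, so $ ∈ FOLLOW(S).
In X → S: S is at the end, add FOLLOW(X)
In S → E E S: S is at the end; this adds FOLLOW(S) to itself — nothing new

The FOLLOW sets referred to above (computed the same way, to a fixed point):
  FOLLOW(X) = { 'f' }

Taking the union: FOLLOW(S) = { $, 'f' }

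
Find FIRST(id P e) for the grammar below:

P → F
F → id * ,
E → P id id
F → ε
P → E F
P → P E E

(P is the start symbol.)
To compute FIRST(id P e), process the symbols left to right:
Symbol id is a terminal. Add 'id' and stop.
FIRST(id P e) = { 'id' }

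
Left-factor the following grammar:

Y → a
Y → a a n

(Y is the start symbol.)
Y → a Y'
Y' → ε
Y' → a n

Left-factoring transforms A → αβ₁ | αβ₂ into A → αA' and A' → β₁ | β₂
(α is the longest common prefix among the alternatives). Repeat until
no nonterminal has two alternatives with a common prefix.

Round 1: Y has alternatives sharing prefix 'a'. Introduce Y': Y → a Y'
  Add: Y' → ε
  Add: Y' → a n

No remaining common prefixes — done.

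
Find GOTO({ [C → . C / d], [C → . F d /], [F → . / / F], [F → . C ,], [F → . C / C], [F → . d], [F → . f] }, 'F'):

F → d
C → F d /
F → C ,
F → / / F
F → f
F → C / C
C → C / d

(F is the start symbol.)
{ [C → F . d /] }

GOTO(I, 'F') = CLOSURE({ [A → αX.β] : [A → α.Xβ] ∈ I, X = 'F' })

Items with dot before 'F', with the dot advanced:
  [C → . F d /] → [C → F . d /]
Closure adds nothing (no advanced item has the dot before a non-terminal).

GOTO = { [C → F . d /] }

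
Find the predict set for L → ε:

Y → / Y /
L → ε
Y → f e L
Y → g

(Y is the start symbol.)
{ $, '/' }

PREDICT(L → ε) = (FIRST(RHS) \ {ε}) ∪ (FOLLOW(L) if ε ∈ FIRST(RHS), i.e. RHS ⇒* ε)
The right-hand side is ε (FIRST(ε) = { ε }), so the predict set is FOLLOW(L) = { $, '/' }
PREDICT(L → ε) = { $, '/' }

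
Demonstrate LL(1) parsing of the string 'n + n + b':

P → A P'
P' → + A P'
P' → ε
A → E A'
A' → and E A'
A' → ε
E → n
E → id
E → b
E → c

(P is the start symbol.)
LL(1) parsing maintains a stack (initially the start symbol over $) and the input. At each step: if the stack top is a terminal, match it against the current input token; if it is a non-terminal N, replace it with the RHS of M[N, lookahead] (the unique production whose predict set contains the lookahead).

Stack is shown with the top on the left.

Stack      Input        Action
------------------------------
P $        n + n + b $  output P → A P'
A P' $     n + n + b $  output A → E A'
E A' P' $  n + n + b $  output E → n
n A' P' $  n + n + b $  match 'n'
A' P' $    + n + b $    output A' → ε
P' $       + n + b $    output P' → + A P'
+ A P' $   + n + b $    match '+'
A P' $     n + b $      output A → E A'
E A' P' $  n + b $      output E → n
n A' P' $  n + b $      match 'n'
A' P' $    + b $        output A' → ε
P' $       + b $        output P' → + A P'
+ A P' $   + b $        match '+'
A P' $     b $          output A → E A'
E A' P' $  b $          output E → b
b A' P' $  b $          match 'b'
A' P' $    $            output A' → ε
P' $       $            output P' → ε
$          $            accept

The string is accepted.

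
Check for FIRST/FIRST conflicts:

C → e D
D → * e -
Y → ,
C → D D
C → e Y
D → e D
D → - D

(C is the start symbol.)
Yes. C → e D / C → D D on { 'e' }; C → e D / C → e Y on { 'e' }; C → D D / C → e Y on { 'e' }

A FIRST/FIRST conflict occurs when two productions N → α and N → β for the same non-terminal have FIRST(α) ∩ FIRST(β) ≠ ∅ (with ε ∈ FIRST of a nullable right-hand side, so two nullable alternatives also conflict).

FIRST sets of the non-terminals at (or reachable through a nullable prefix from) the front of some alternative:
  FIRST(D) = { '*', '-', 'e' }

Productions for C:
  C → e D: FIRST = { 'e' }
  C → D D: FIRST = { '*', '-', 'e' }
  C → e Y: FIRST = { 'e' }
Productions for D:
  D → * e -: FIRST = { '*' }
  D → e D: FIRST = { 'e' }
  D → - D: FIRST = { '-' }
Y has only one production, so no FIRST/FIRST conflict is possible there.

Conflict for C: C → e D and C → D D
  Overlap: { 'e' }
Conflict for C: C → e D and C → e Y
  Overlap: { 'e' }
Conflict for C: C → D D and C → e Y
  Overlap: { 'e' }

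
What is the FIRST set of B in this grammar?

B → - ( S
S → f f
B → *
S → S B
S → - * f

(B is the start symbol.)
{ '*', '-' }

From B → - ( S:
  - '-' is a terminal: add '-' and stop
From B → *:
  - '*' is a terminal: add '*' and stop

Collecting: FIRST(B) = { '*', '-' }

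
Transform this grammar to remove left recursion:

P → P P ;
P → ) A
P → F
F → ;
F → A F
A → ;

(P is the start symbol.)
P → ) A P'
P → F P'
P' → P ; P'
P' → ε
F → ;
F → A F
A → ;

P is directly left-recursive. The standard transformation for
  A → A α₁ | ... | A α_m | β₁ | ... | β_n
is
  A  → β₁ A' | ... | β_n A'
  A' → α₁ A' | ... | α_m A' | ε

P → ) A becomes P → ) A P'
P → F becomes P → F P'
P → P P ; becomes P' → P ; P'
Add P' → ε

Productions for other non-terminals are unchanged:
  F → ;
  F → A F
  A → ;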